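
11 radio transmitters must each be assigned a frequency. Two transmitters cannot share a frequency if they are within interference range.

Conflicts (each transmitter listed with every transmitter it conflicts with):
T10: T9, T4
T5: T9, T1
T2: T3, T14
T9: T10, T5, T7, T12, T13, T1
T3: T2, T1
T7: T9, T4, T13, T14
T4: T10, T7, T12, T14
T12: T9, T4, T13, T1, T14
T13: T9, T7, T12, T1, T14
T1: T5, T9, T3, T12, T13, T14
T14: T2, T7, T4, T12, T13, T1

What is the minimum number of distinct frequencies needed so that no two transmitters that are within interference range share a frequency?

4

T12, T13, T1, T14 all conflict with each other, so at least 4 frequencies are needed.
Using 4 frequencies: T10=2, T5=3, T2=2, T9=1, T3=1, T7=2, T4=4, T12=3, T13=4, T1=2, T14=1. No two conflicting transmitters share a frequency.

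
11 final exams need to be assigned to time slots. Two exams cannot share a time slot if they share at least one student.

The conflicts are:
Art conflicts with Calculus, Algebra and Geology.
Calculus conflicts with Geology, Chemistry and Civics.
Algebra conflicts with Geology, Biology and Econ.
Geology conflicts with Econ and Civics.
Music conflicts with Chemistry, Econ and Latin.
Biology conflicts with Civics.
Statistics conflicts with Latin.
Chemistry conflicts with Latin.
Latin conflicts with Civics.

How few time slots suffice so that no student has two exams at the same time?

Calculus, Geology, Civics pairwise conflict, so at least 3 time slots are needed.
3 time slots suffice: time slot 1 → {Geology, Biology, Latin}; time slot 2 → {Art, Statistics, Chemistry, Econ, Civics}; time slot 3 → {Calculus, Algebra, Music}. Each listed conflict is separated.

3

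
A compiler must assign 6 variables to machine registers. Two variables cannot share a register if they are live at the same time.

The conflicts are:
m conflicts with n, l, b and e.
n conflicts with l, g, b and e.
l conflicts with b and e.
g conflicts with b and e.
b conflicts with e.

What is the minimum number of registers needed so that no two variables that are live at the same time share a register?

5

m, n, l, b, e all conflict with each other, so at least 5 registers are needed.
5 registers suffice: m=5, n=1, l=4, g=4, b=3, e=2. Each listed conflict is separated.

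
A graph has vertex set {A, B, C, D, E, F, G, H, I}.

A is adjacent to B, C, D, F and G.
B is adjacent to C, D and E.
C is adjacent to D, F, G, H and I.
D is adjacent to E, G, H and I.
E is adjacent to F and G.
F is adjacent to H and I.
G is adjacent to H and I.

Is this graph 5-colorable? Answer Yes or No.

The chromatic number is 4. C, D, G, H are pairwise adjacent (a clique of size 4), so at least 4 colors are needed.
One proper 4-coloring: A=4, B=3, C=2, D=1, E=2, F=1, G=3, H=4, I=4.
Since 5 ≥ 4, a proper 5-coloring certainly exists.

Yes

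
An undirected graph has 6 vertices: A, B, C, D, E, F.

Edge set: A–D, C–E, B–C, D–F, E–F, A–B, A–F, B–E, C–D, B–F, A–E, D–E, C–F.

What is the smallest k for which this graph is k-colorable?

4

C, D, E, F are pairwise adjacent (a clique of size 4), so at least 4 colors are needed.
4 colors suffice: color 1 → {E}; color 2 → {F}; color 3 → {B, D}; color 4 → {A, C}. No two adjacent vertices share a color.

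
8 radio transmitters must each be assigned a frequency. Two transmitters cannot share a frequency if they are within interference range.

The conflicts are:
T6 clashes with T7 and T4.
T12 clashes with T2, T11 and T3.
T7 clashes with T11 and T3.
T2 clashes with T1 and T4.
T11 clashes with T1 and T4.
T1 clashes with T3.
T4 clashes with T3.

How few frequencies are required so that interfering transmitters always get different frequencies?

2

T6 and T4 conflict, so at least 2 frequencies are needed.
2 frequencies suffice: T6=1, T12=2, T7=2, T2=1, T11=1, T1=2, T4=2, T3=1. Each listed conflict is separated.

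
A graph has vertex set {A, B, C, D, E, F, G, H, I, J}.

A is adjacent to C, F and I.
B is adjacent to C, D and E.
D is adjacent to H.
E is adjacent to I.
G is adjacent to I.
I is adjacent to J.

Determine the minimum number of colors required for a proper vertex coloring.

3

The cycle I-A-C-B-E-I has odd length 5, so it cannot be 2-colored; at least 3 colors are needed.
One proper 3-coloring: A=2, B=1, C=3, D=2, E=2, F=1, G=2, H=1, I=1, J=2. No two adjacent vertices share a color.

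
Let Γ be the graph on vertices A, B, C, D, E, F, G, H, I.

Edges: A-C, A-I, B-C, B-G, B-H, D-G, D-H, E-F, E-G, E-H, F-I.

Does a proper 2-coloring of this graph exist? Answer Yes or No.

No

The cycle E-F-I-A-C-B-G-E has odd length 7, so it cannot be 2-colored; at least 3 colors are needed.
So 2 colors are not enough.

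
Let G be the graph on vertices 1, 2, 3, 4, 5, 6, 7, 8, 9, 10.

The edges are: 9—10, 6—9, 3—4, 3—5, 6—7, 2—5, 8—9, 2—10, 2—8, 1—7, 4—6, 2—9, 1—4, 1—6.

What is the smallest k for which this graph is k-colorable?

2, 9, 10 form a triangle, so at least 3 colors are needed.
3 colors suffice: color a → {2, 3, 6}; color b → {4, 5, 7, 9}; color c → {1, 8, 10}. No two adjacent vertices share a color.

3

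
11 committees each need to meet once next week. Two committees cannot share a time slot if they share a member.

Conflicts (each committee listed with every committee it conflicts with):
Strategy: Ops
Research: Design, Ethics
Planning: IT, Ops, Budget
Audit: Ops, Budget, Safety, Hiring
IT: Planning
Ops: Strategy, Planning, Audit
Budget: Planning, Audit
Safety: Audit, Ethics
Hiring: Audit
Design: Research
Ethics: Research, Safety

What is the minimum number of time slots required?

Audit and Hiring conflict, so at least 2 time slots are needed.
2 time slots suffice: Strategy=1, Research=2, Planning=1, Audit=1, IT=2, Ops=2, Budget=2, Safety=2, Hiring=2, Design=1, Ethics=1. Each listed conflict is separated.

2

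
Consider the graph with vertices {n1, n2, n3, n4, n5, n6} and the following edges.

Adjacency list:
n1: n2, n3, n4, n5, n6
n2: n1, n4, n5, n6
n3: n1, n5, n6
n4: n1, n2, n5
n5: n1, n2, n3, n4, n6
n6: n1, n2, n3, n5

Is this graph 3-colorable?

No

n1, n2, n4, n5 are mutually adjacent (a clique of size 4), so at least 4 colors are needed.
So 3 colors are not enough.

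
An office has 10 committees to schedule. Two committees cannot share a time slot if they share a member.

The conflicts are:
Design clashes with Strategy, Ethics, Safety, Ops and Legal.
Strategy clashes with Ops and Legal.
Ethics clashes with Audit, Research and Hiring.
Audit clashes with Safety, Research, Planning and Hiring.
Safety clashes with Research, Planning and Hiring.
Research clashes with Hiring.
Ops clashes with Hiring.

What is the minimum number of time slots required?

4

Audit, Safety, Research, Hiring pairwise conflict, so at least 4 time slots are needed.
4 time slots suffice: Design=1, Strategy=2, Ethics=3, Audit=1, Safety=3, Research=4, Planning=2, Ops=3, Hiring=2, Legal=3. No two conflicting committees share a time slot.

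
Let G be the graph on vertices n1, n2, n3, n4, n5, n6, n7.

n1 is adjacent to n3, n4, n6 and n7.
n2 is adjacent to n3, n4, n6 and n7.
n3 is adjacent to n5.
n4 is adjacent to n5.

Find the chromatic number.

2

n2 and n4 are adjacent, so at least 2 colors are needed.
A valid assignment using 2 colors: n1=red, n2=red, n3=blue, n4=blue, n5=red, n6=blue, n7=blue. Every edge joins two different colors.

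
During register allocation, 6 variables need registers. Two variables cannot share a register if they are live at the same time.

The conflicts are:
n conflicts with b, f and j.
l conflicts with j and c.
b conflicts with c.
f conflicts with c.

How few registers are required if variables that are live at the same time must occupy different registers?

3

The cycle c-f-n-j-l-c has odd length 5, so it cannot be 2-colored; at least 3 registers are needed.
3 registers suffice: n=1, l=2, b=2, f=2, j=3, c=1. No two conflicting variables share a register.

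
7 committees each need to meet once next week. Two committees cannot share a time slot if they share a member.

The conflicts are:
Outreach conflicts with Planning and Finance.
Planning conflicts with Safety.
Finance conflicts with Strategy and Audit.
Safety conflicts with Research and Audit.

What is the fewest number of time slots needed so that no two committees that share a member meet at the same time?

The cycle Planning-Outreach-Finance-Audit-Safety-Planning has odd length 5, so it cannot be 2-colored; at least 3 time slots are needed.
3 time slots suffice: time slot 1 → {Finance, Safety}; time slot 2 → {Outreach, Research, Strategy, Audit}; time slot 3 → {Planning}. Each listed conflict is separated.

3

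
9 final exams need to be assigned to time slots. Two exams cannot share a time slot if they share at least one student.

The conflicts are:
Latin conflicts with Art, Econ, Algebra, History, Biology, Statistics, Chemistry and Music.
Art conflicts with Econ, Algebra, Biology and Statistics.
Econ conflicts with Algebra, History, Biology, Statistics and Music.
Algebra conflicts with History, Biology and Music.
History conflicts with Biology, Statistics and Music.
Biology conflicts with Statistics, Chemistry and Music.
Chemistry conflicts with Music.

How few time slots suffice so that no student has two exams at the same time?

6

Latin, Econ, Algebra, History, Biology, Music are mutually in conflict, so at least 6 time slots are needed.
6 time slots suffice: time slot 1 → {Latin}; time slot 2 → {Biology}; time slot 3 → {Econ, Chemistry}; time slot 4 → {Art, History}; time slot 5 → {Statistics, Music}; time slot 6 → {Algebra}. No two conflicting exams share a time slot.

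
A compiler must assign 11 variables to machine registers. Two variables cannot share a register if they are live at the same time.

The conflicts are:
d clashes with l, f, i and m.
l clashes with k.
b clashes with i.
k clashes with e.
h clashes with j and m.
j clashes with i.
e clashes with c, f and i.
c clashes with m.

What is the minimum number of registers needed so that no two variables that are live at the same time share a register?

3

The cycle k-e-i-d-l-k has odd length 5, so it cannot be 2-colored; at least 3 registers are needed.
3 registers suffice: register 1 → {d, b, j, e}; register 2 → {k, f, i, m}; register 3 → {l, h, c}. No two conflicting variables share a register.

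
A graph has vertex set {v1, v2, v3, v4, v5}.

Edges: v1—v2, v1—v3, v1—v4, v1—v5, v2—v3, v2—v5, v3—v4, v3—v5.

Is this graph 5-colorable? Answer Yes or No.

The chromatic number is 4. v1, v2, v3, v5 are pairwise adjacent (a clique of size 4), so at least 4 colors are needed.
4 colors suffice: v1=blue, v2=green, v3=red, v4=green, v5=yellow.
Since 5 ≥ 4, a proper 5-coloring certainly exists.

Yes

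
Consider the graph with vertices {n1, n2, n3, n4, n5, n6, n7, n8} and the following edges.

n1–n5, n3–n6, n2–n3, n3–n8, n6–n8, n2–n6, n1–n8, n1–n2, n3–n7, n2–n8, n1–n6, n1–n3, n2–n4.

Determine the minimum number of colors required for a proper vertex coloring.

5

n1, n2, n3, n6, n8 are mutually adjacent (a clique of size 5), so at least 5 colors are needed.
5 colors suffice: color red → {n1, n4, n7}; color blue → {n3, n5}; color green → {n2}; color yellow → {n8}; color purple → {n6}. No two adjacent vertices share a color.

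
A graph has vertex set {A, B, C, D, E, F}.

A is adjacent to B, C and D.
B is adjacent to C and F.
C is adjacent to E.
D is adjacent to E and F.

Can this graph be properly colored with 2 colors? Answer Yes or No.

No

A, B, C are pairwise adjacent, so at least 3 colors are needed.
So 2 colors are not enough.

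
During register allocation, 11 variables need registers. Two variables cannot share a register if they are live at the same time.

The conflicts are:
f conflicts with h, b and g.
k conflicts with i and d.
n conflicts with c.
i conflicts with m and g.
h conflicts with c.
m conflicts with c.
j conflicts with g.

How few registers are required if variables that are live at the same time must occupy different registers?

2

i and g conflict, so at least 2 registers are needed.
2 registers suffice: register 1 → {f, i, d, j, c}; register 2 → {k, n, h, b, m, g}. No two conflicting variables share a register.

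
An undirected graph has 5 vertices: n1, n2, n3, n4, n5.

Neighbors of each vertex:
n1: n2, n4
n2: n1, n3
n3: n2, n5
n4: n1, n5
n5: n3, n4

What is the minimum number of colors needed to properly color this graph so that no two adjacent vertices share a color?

The cycle n3-n5-n4-n1-n2-n3 has odd length 5, so it cannot be 2-colored; at least 3 colors are needed.
3 colors suffice: color 1 → {n3, n4}; color 2 → {n2, n5}; color 3 → {n1}. Each edge has distinct colors on its endpoints.

3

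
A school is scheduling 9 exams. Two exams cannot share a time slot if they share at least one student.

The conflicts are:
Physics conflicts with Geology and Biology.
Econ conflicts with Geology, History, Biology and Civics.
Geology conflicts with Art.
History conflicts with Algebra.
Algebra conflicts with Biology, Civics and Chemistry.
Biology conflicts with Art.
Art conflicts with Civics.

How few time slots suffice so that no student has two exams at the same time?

Algebra and Biology conflict, so at least 2 time slots are needed.
2 time slots suffice: Physics=1, Econ=1, Geology=2, History=2, Algebra=1, Biology=2, Art=1, Civics=2, Chemistry=2. Each listed conflict is separated.

2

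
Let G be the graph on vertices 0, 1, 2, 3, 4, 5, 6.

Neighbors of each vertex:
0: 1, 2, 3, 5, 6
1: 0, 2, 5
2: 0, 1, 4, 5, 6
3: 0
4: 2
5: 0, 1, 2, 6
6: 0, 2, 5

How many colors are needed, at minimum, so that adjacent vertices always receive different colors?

4

0, 1, 2, 5 are pairwise adjacent (a clique of size 4), so at least 4 colors are needed.
4 colors suffice: color red → {2, 3}; color blue → {0, 4}; color green → {5}; color yellow → {1, 6}. No two adjacent vertices share a color.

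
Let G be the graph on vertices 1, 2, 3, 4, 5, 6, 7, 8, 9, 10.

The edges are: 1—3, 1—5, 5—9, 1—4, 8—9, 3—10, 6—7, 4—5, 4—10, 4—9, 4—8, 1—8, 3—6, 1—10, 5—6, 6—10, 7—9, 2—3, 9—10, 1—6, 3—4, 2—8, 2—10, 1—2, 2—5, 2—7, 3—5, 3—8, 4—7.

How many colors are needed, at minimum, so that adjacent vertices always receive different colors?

1, 3, 4, 5 form a clique, so at least 4 colors are needed.
One proper 4-coloring: 1=blue, 2=red, 3=green, 4=red, 5=yellow, 6=red, 7=green, 8=yellow, 9=blue, 10=yellow. Every edge joins two different colors.

4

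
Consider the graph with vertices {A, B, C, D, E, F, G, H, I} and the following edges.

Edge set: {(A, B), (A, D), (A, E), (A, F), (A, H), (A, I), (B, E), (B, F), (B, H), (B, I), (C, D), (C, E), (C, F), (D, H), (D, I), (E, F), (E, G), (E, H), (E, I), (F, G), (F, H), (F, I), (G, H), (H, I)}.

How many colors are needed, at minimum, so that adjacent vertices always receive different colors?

6

A, B, E, F, H, I are pairwise adjacent (a clique of size 6), so at least 6 colors are needed.
6 colors suffice: color 1 → {D, E}; color 2 → {C, H}; color 3 → {F}; color 4 → {G, I}; color 5 → {A}; color 6 → {B}. Each edge has distinct colors on its endpoints.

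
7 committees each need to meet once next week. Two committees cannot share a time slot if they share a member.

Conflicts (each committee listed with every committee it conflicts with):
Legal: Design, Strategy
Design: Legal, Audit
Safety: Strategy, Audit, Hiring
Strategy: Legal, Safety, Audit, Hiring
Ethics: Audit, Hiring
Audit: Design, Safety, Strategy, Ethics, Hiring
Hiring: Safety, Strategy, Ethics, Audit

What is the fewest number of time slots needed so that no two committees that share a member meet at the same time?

4

Safety, Strategy, Audit, Hiring pairwise conflict, so at least 4 time slots are needed.
4 time slots suffice: time slot 1 → {Legal, Audit}; time slot 2 → {Design, Hiring}; time slot 3 → {Strategy, Ethics}; time slot 4 → {Safety}. Each listed conflict is separated.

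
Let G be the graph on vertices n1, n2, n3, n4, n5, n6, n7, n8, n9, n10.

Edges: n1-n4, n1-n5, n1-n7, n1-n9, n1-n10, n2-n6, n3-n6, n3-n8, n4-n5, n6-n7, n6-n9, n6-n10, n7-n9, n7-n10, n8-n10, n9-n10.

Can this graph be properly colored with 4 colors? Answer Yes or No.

Yes

The chromatic number is 4. n6, n7, n9, n10 form a clique, so at least 4 colors are needed.
A valid assignment using 4 colors: n1=1, n2=2, n3=2, n4=3, n5=2, n6=1, n7=4, n8=1, n9=3, n10=2.
That is already a proper 4-coloring.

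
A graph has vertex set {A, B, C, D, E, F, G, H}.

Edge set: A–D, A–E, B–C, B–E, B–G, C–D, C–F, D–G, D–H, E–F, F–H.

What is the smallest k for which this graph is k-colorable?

3

The cycle F-H-D-A-E-F has odd length 5, so it cannot be 2-colored; at least 3 colors are needed.
3 colors suffice: A=green, B=red, C=blue, D=red, E=blue, F=red, G=blue, H=blue. Each edge has distinct colors on its endpoints.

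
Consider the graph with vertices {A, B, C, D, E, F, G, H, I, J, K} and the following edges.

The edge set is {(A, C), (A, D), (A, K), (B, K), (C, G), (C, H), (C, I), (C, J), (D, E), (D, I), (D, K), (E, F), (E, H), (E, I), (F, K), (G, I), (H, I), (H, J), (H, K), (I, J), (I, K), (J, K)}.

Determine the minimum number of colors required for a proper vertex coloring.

C, H, I, J form a clique, so at least 4 colors are needed.
4 colors suffice: A=1, B=1, C=2, D=3, E=2, F=1, G=3, H=3, I=1, J=4, K=2. Every edge joins two different colors.

4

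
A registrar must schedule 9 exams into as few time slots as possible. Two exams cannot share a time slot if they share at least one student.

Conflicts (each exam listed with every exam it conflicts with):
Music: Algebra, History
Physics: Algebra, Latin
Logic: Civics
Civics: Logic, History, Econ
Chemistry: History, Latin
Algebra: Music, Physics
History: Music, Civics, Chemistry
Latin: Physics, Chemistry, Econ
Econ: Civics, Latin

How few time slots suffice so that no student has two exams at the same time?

3

The cycle Econ-Civics-History-Chemistry-Latin-Econ has odd length 5, so it cannot be 2-colored; at least 3 time slots are needed.
3 time slots suffice: time slot 1 → {Logic, Algebra, History, Latin}; time slot 2 → {Music, Physics, Civics, Chemistry}; time slot 3 → {Econ}. Each listed conflict is separated.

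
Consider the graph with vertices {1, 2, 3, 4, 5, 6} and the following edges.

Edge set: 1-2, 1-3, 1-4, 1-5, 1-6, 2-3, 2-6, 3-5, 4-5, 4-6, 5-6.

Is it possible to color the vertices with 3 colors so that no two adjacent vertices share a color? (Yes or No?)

No

1, 4, 5, 6 are pairwise adjacent (a clique of size 4), so at least 4 colors are needed.
So 3 colors are not enough.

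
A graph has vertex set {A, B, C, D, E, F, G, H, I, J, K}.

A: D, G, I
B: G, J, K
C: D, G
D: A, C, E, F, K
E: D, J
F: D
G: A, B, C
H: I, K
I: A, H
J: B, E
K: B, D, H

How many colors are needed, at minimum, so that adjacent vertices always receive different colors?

The cycle G-C-D-K-B-G has odd length 5, so it cannot be 2-colored; at least 3 colors are needed.
3 colors suffice: color 1 → {B, D, H}; color 2 → {A, C, F, J, K}; color 3 → {E, G, I}. Every edge joins two different colors.

3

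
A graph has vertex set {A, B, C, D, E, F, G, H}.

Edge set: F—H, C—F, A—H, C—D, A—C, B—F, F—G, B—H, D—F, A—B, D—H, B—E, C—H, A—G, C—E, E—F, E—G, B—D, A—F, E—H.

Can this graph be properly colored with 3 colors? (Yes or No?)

No

C, D, F, H are mutually adjacent (a clique of size 4), so at least 4 colors are needed.
So 3 colors are not enough.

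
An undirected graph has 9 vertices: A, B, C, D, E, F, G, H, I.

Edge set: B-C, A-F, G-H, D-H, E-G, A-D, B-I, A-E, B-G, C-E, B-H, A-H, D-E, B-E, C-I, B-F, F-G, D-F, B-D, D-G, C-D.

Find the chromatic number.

B, D, E, G are mutually adjacent (a clique of size 4), so at least 4 colors are needed.
One proper 4-coloring: A=1, B=1, C=3, D=2, E=4, F=4, G=3, H=4, I=2. Every edge joins two different colors.

4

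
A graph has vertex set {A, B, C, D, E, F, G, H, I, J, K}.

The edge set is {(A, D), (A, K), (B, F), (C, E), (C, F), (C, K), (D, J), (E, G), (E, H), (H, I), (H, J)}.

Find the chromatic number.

The cycle J-H-E-C-K-A-D-J has odd length 7, so it cannot be 2-colored; at least 3 colors are needed.
3 colors suffice: A=1, B=1, C=1, D=3, E=2, F=2, G=1, H=1, I=2, J=2, K=2. Each edge has distinct colors on its endpoints.

3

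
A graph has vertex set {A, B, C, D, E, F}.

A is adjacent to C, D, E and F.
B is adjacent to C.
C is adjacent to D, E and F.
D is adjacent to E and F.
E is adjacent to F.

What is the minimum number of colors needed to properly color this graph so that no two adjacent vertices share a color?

A, C, D, E, F are mutually adjacent (a clique of size 5), so at least 5 colors are needed.
A valid assignment using 5 colors: A=blue, B=blue, C=red, D=purple, E=green, F=yellow. No two adjacent vertices share a color.

5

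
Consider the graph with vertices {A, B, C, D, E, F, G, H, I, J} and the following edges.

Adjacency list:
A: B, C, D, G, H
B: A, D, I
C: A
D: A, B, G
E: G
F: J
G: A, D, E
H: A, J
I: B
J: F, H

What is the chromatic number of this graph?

3

A, B, D are mutually adjacent, so at least 3 colors are needed.
3 colors suffice: color 1 → {A, E, I, J}; color 2 → {C, D, F, H}; color 3 → {B, G}. Each edge has distinct colors on its endpoints.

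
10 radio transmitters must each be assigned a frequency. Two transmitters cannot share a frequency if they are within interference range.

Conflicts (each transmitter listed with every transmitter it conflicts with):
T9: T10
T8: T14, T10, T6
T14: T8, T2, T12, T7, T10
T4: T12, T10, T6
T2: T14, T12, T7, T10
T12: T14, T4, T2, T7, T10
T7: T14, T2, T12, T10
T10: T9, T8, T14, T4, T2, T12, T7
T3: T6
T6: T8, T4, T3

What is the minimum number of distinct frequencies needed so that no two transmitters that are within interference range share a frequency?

5

T14, T2, T12, T7, T10 are mutually in conflict, so at least 5 frequencies are needed.
5 frequencies suffice: T9=2, T8=3, T14=2, T4=2, T2=5, T12=3, T7=4, T10=1, T3=2, T6=1. Each listed conflict is separated.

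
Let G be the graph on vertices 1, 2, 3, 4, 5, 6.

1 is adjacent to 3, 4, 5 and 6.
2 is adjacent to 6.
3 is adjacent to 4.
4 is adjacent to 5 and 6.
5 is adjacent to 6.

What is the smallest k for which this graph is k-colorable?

1, 4, 5, 6 are pairwise adjacent (a clique of size 4), so at least 4 colors are needed.
4 colors suffice: color red → {2, 4}; color blue → {1}; color green → {3, 6}; color yellow → {5}. Every edge joins two different colors.

4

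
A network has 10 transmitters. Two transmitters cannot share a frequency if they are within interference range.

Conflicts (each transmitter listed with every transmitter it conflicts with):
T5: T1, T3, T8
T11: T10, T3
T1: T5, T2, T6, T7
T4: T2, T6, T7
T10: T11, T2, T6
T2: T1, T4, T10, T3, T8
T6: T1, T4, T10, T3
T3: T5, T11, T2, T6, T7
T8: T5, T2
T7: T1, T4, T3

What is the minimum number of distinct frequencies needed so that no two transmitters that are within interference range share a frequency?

T5 and T8 conflict, so at least 2 frequencies are needed.
A valid assignment using 2 frequencies: T5=1, T11=1, T1=2, T4=2, T10=2, T2=1, T6=1, T3=2, T8=2, T7=1. Each listed conflict is separated.

2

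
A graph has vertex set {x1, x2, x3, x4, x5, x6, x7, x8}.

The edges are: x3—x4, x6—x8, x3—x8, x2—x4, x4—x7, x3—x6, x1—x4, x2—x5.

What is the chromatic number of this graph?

x3, x6, x8 form a triangle, so at least 3 colors are needed.
One proper 3-coloring: x1=2, x2=2, x3=2, x4=1, x5=1, x6=1, x7=2, x8=3. Each edge has distinct colors on its endpoints.

3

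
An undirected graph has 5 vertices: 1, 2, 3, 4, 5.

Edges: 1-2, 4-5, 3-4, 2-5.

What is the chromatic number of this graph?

2

2 and 5 are adjacent, so at least 2 colors are needed.
2 colors suffice: 1=red, 2=blue, 3=red, 4=blue, 5=red. Every edge joins two different colors.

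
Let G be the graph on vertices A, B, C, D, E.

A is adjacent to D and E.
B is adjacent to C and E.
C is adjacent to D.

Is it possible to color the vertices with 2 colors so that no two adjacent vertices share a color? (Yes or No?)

The cycle C-B-E-A-D-C has odd length 5, so it cannot be 2-colored; at least 3 colors are needed.
So 2 colors are not enough.

No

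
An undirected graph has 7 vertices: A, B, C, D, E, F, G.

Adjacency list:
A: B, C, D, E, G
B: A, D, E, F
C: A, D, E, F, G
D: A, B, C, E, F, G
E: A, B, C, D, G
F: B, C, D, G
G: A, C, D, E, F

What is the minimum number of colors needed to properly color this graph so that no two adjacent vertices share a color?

5

A, C, D, E, G are pairwise adjacent (a clique of size 5), so at least 5 colors are needed.
5 colors suffice: color 1 → {D}; color 2 → {A, F}; color 3 → {E}; color 4 → {B, G}; color 5 → {C}. No two adjacent vertices share a color.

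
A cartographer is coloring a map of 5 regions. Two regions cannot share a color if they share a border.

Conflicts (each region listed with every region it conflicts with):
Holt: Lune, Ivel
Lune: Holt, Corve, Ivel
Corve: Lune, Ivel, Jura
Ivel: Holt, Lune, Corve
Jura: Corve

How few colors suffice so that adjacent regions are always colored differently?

Holt, Lune, Ivel are mutually in conflict, so at least 3 colors are needed.
3 colors suffice: color 1 → {Ivel, Jura}; color 2 → {Lune}; color 3 → {Holt, Corve}. No two conflicting regions share a color.

3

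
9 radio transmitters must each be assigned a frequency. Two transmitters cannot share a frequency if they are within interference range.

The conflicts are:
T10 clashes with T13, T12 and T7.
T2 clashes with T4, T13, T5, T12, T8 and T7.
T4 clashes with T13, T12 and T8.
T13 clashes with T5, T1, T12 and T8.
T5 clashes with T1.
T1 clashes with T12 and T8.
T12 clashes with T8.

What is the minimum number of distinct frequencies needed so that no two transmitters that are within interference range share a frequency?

5

T2, T4, T13, T12, T8 pairwise conflict, so at least 5 frequencies are needed.
Using 5 frequencies: T10=3, T2=3, T4=5, T13=1, T5=2, T1=3, T12=2, T8=4, T7=1. Each listed conflict is separated.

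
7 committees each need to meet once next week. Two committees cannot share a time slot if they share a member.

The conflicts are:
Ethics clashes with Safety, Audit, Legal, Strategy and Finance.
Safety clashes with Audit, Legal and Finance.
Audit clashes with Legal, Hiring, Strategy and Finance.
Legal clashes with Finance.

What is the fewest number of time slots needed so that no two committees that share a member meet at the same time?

5

Ethics, Safety, Audit, Legal, Finance pairwise conflict, so at least 5 time slots are needed.
Using 5 time slots: Ethics=2, Safety=5, Audit=1, Legal=4, Hiring=2, Strategy=3, Finance=3. No two conflicting committees share a time slot.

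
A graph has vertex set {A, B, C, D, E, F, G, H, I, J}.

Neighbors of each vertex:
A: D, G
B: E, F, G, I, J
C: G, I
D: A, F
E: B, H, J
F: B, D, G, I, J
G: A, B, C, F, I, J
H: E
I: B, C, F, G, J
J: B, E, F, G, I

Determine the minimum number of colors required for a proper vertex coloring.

5

B, F, G, I, J are pairwise adjacent (a clique of size 5), so at least 5 colors are needed.
5 colors suffice: color 1 → {D, E, G}; color 2 → {A, C, F, H}; color 3 → {J}; color 4 → {B}; color 5 → {I}. Every edge joins two different colors.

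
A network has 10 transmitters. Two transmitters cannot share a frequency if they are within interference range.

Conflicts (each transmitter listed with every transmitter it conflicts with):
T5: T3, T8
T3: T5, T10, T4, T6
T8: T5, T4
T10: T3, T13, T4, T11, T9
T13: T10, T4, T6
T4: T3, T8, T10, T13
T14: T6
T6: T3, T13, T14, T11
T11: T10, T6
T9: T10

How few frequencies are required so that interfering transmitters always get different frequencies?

T10, T13, T4 all conflict with each other, so at least 3 frequencies are needed.
3 frequencies suffice: frequency 1 → {T8, T10, T6}; frequency 2 → {T5, T4, T14, T11, T9}; frequency 3 → {T3, T13}. Each listed conflict is separated.

3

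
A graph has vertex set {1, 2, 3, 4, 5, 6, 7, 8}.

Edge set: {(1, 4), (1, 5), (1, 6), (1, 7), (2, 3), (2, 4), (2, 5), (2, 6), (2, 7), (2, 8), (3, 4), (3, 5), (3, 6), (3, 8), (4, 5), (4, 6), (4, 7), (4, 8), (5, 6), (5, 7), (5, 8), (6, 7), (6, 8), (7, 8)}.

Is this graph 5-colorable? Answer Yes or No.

No

2, 3, 4, 5, 6, 8 are mutually adjacent (a clique of size 6), so at least 6 colors are needed.
So 5 colors are not enough.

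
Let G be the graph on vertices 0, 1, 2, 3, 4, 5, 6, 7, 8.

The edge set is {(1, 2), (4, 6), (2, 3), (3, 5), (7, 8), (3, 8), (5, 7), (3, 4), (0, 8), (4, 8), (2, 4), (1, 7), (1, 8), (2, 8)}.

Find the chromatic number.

4

2, 3, 4, 8 are mutually adjacent (a clique of size 4), so at least 4 colors are needed.
One proper 4-coloring: 0=blue, 1=blue, 2=yellow, 3=green, 4=blue, 5=red, 6=red, 7=green, 8=red. Each edge has distinct colors on its endpoints.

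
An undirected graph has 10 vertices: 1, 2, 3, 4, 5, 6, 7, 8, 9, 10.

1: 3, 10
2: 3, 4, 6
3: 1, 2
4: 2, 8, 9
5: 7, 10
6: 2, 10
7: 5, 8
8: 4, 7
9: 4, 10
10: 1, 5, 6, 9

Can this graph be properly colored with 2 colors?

No

The cycle 1-10-6-2-3-1 has odd length 5, so it cannot be 2-colored; at least 3 colors are needed.
So 2 colors are not enough.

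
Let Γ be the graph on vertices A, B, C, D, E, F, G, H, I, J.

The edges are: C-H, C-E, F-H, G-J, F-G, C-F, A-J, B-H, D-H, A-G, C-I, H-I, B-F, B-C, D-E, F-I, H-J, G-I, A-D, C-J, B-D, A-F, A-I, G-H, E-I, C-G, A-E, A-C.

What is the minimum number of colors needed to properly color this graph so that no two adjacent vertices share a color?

A, C, F, G, I are pairwise adjacent (a clique of size 5), so at least 5 colors are needed.
5 colors suffice: A=2, B=4, C=1, D=1, E=3, F=3, G=4, H=2, I=5, J=3. Each edge has distinct colors on its endpoints.

5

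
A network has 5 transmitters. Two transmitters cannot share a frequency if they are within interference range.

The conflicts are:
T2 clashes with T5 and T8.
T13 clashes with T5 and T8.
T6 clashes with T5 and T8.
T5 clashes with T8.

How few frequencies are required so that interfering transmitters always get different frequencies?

3

T2, T5, T8 are mutually in conflict, so at least 3 frequencies are needed.
3 frequencies suffice: frequency 1 → {T8}; frequency 2 → {T5}; frequency 3 → {T2, T13, T6}. No two conflicting transmitters share a frequency.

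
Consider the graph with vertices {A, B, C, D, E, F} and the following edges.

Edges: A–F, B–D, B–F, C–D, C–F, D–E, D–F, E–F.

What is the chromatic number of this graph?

B, D, F are mutually adjacent, so at least 3 colors are needed.
A valid assignment using 3 colors: A=2, B=3, C=3, D=2, E=3, F=1. No two adjacent vertices share a color.

3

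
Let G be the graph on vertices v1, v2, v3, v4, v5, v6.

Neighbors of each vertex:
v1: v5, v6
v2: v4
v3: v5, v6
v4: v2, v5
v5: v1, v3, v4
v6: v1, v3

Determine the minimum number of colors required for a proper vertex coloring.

v3 and v6 are adjacent, so at least 2 colors are needed.
2 colors suffice: v1=2, v2=1, v3=2, v4=2, v5=1, v6=1. Every edge joins two different colors.

2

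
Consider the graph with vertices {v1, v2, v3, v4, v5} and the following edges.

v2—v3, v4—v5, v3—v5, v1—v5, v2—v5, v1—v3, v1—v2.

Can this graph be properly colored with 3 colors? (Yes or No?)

v1, v2, v3, v5 are pairwise adjacent (a clique of size 4), so at least 4 colors are needed.
So 3 colors are not enough.

No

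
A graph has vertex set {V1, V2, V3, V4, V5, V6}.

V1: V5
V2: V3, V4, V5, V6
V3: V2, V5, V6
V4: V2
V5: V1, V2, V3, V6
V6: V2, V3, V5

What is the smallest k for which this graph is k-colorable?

4

V2, V3, V5, V6 are pairwise adjacent (a clique of size 4), so at least 4 colors are needed.
4 colors suffice: color R → {V1, V2}; color B → {V4, V5}; color G → {V3}; color Y → {V6}. Each edge has distinct colors on its endpoints.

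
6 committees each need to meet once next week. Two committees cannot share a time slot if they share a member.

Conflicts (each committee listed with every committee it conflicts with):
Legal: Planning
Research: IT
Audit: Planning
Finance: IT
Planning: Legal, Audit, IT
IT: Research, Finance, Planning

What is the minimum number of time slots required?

Research and IT conflict, so at least 2 time slots are needed.
A valid assignment using 2 time slots: Legal=2, Research=1, Audit=2, Finance=1, Planning=1, IT=2. Every pair that conflicts lands in different time slots.

2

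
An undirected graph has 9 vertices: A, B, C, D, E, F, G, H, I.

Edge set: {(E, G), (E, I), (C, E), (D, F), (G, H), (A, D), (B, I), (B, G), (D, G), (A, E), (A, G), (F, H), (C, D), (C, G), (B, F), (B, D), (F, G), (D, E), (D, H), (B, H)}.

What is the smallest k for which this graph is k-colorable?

B, D, F, G, H are mutually adjacent (a clique of size 5), so at least 5 colors are needed.
5 colors suffice: color red → {D, I}; color blue → {G}; color green → {B, E}; color yellow → {A, C, F}; color purple → {H}. Every edge joins two different colors.

5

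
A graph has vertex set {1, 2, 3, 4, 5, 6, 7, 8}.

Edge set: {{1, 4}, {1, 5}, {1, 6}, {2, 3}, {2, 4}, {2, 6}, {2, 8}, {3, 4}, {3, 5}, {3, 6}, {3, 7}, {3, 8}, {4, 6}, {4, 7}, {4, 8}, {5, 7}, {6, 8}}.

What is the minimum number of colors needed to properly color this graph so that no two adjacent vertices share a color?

5

2, 3, 4, 6, 8 are mutually adjacent (a clique of size 5), so at least 5 colors are needed.
5 colors suffice: color a → {1, 3}; color b → {4, 5}; color c → {6, 7}; color d → {8}; color e → {2}. No two adjacent vertices share a color.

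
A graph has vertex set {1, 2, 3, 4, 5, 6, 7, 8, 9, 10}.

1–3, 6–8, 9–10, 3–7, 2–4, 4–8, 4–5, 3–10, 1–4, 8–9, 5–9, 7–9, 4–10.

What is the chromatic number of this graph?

2

2 and 4 are adjacent, so at least 2 colors are needed.
2 colors suffice: color red → {3, 4, 6, 9}; color blue → {1, 2, 5, 7, 8, 10}. Every edge joins two different colors.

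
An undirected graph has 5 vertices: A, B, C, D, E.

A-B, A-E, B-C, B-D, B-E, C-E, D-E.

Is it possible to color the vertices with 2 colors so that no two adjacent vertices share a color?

A, B, E are mutually adjacent, so at least 3 colors are needed.
So 2 colors are not enough.

No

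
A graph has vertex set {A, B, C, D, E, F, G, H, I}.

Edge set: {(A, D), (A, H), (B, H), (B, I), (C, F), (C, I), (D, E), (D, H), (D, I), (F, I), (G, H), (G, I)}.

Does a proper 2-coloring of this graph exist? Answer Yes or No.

No

C, F, I form a triangle, so at least 3 colors are needed.
So 2 colors are not enough.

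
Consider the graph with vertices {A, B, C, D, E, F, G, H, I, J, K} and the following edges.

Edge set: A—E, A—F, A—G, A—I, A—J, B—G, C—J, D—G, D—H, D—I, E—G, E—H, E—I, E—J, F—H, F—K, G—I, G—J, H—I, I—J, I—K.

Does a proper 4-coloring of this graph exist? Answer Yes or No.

A, E, G, I, J are mutually adjacent (a clique of size 5), so at least 5 colors are needed.
So 4 colors are not enough.

No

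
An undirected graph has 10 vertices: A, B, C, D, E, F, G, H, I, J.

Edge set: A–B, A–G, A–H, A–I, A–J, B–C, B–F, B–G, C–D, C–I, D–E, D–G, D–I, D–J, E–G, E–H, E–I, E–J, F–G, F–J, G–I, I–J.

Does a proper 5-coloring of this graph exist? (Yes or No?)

The chromatic number is 4. D, E, I, J are mutually adjacent (a clique of size 4), so at least 4 colors are needed.
4 colors suffice: color 1 → {C, G, H, J}; color 2 → {B, I}; color 3 → {A, E, F}; color 4 → {D}.
Since 5 ≥ 4, a proper 5-coloring certainly exists.

Yes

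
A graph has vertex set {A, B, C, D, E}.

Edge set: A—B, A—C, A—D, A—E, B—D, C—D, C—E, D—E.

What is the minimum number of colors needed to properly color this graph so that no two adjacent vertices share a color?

4

A, C, D, E are pairwise adjacent (a clique of size 4), so at least 4 colors are needed.
4 colors suffice: color 1 → {A}; color 2 → {D}; color 3 → {B, C}; color 4 → {E}. Every edge joins two different colors.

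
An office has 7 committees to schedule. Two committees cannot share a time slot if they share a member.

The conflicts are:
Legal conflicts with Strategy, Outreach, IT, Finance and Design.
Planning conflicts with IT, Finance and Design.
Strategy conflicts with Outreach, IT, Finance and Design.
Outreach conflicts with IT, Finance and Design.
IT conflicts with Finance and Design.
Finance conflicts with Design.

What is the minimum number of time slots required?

6

Legal, Strategy, Outreach, IT, Finance, Design pairwise conflict, so at least 6 time slots are needed.
Using 6 time slots: Legal=6, Planning=4, Strategy=5, Outreach=4, IT=2, Finance=1, Design=3. No two conflicting committees share a time slot.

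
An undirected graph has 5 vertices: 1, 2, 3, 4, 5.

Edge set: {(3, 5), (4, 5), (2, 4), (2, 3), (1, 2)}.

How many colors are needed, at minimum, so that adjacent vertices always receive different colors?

3 and 5 are adjacent, so at least 2 colors are needed.
2 colors suffice: color a → {2, 5}; color b → {1, 3, 4}. No two adjacent vertices share a color.

2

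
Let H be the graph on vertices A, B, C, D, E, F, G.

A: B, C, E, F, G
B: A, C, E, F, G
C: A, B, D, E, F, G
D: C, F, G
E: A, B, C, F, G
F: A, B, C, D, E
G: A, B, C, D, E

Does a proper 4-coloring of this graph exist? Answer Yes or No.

A, B, C, E, F are mutually adjacent (a clique of size 5), so at least 5 colors are needed.
So 4 colors are not enough.

No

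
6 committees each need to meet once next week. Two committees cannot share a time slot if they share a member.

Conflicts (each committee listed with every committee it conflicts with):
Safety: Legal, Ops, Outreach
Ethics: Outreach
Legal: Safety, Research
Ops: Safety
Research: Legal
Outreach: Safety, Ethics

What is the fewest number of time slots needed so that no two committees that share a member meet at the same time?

Legal and Research conflict, so at least 2 time slots are needed.
2 time slots suffice: time slot 1 → {Safety, Ethics, Research}; time slot 2 → {Legal, Ops, Outreach}. No two conflicting committees share a time slot.

2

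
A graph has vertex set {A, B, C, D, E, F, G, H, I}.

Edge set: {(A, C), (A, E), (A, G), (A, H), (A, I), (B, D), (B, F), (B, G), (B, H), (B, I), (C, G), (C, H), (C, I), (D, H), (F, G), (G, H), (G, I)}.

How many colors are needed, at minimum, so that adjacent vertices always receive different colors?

4

A, C, G, I are pairwise adjacent (a clique of size 4), so at least 4 colors are needed.
4 colors suffice: color 1 → {D, E, G}; color 2 → {A, B}; color 3 → {F, H, I}; color 4 → {C}. Each edge has distinct colors on its endpoints.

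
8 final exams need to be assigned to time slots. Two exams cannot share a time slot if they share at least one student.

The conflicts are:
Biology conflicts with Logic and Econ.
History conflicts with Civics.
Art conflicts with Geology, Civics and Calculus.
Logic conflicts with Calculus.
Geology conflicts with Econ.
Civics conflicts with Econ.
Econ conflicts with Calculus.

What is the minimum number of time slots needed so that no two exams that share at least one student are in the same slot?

2

Art and Civics conflict, so at least 2 time slots are needed.
2 time slots suffice: time slot 1 → {History, Art, Logic, Econ}; time slot 2 → {Biology, Geology, Civics, Calculus}. No two conflicting exams share a time slot.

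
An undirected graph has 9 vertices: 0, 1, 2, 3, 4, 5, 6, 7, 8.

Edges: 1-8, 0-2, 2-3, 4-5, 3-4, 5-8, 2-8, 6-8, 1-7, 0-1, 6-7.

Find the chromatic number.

The cycle 3-2-8-5-4-3 has odd length 5, so it cannot be 2-colored; at least 3 colors are needed.
One proper 3-coloring: 0=red, 1=blue, 2=blue, 3=green, 4=red, 5=blue, 6=blue, 7=red, 8=red. No two adjacent vertices share a color.

3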